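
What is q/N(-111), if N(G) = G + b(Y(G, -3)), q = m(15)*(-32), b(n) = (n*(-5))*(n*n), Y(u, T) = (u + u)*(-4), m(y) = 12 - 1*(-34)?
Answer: 1472/3501135471 ≈ 4.2043e-7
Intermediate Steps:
m(y) = 46 (m(y) = 12 + 34 = 46)
Y(u, T) = -8*u (Y(u, T) = (2*u)*(-4) = -8*u)
b(n) = -5*n**3 (b(n) = (-5*n)*n**2 = -5*n**3)
q = -1472 (q = 46*(-32) = -1472)
N(G) = G + 2560*G**3 (N(G) = G - 5*(-512*G**3) = G - (-2560)*G**3 = G + 2560*G**3)
q/N(-111) = -1472/(-111 + 2560*(-111)**3) = -1472/(-111 + 2560*(-1367631)) = -1472/(-111 - 3501135360) = -1472/(-3501135471) = -1472*(-1/3501135471) = 1472/3501135471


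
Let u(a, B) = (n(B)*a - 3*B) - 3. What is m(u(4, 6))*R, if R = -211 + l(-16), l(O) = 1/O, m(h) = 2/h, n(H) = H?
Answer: -3377/24 ≈ -140.71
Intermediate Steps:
u(a, B) = -3 - 3*B + B*a (u(a, B) = (B*a - 3*B) - 3 = (-3*B + B*a) - 3 = -3 - 3*B + B*a)
R = -3377/16 (R = -211 + 1/(-16) = -211 - 1/16 = -3377/16 ≈ -211.06)
m(u(4, 6))*R = (2/(-3 - 3*6 + 6*4))*(-3377/16) = (2/(-3 - 18 + 24))*(-3377/16) = (2/3)*(-3377/16) = (2*(⅓))*(-3377/16) = (⅔)*(-3377/16) = -3377/24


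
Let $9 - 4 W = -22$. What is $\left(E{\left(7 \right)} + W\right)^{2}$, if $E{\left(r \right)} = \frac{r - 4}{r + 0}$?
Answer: $\frac{52441}{784} \approx 66.889$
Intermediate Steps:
$W = \frac{31}{4}$ ($W = \frac{9}{4} - - \frac{11}{2} = \frac{9}{4} + \frac{11}{2} = \frac{31}{4} \approx 7.75$)
$E{\left(r \right)} = \frac{-4 + r}{r}$
$\left(E{\left(7 \right)} + W\right)^{2} = \left(\frac{-4 + 7}{7} + \frac{31}{4}\right)^{2} = \left(\frac{1}{7} \cdot 3 + \frac{31}{4}\right)^{2} = \left(\frac{3}{7} + \frac{31}{4}\right)^{2} = \left(\frac{229}{28}\right)^{2} = \frac{52441}{784}$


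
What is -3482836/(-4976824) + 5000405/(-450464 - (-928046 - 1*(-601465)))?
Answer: -6113667860383/154135971898 ≈ -39.664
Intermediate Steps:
-3482836/(-4976824) + 5000405/(-450464 - (-928046 - 1*(-601465))) = -3482836*(-1/4976824) + 5000405/(-450464 - (-928046 + 601465)) = 870709/1244206 + 5000405/(-450464 - 1*(-326581)) = 870709/1244206 + 5000405/(-450464 + 326581) = 870709/1244206 + 5000405/(-123883) = 870709/1244206 + 5000405*(-1/123883) = 870709/1244206 - 5000405/123883 = -6113667860383/154135971898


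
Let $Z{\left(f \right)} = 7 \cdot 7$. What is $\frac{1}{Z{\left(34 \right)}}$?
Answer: $\frac{1}{49} \approx 0.020408$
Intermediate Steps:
$Z{\left(f \right)} = 49$
$\frac{1}{Z{\left(34 \right)}} = \frac{1}{49}$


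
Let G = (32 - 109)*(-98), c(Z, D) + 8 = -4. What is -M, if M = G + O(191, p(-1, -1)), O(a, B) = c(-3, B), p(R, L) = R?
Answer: -7534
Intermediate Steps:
c(Z, D) = -12 (c(Z, D) = -8 - 4 = -12)
O(a, B) = -12
G = 7546 (G = -77*(-98) = 7546)
M = 7534 (M = 7546 - 12 = 7534)
-M = -1*7534 = -7534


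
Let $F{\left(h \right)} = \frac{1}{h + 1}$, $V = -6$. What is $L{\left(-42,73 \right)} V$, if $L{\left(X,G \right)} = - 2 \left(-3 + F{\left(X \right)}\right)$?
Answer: $- \frac{1488}{41} \approx -36.293$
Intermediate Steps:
$F{\left(h \right)} = \frac{1}{1 + h}$
$L{\left(X,G \right)} = 6 - \frac{2}{1 + X}$ ($L{\left(X,G \right)} = - 2 \left(-3 + \frac{1}{1 + X}\right) = 6 - \frac{2}{1 + X}$)
$L{\left(-42,73 \right)} V = \frac{2 \left(2 + 3 \left(-42\right)\right)}{1 - 42} \left(-6\right) = \frac{2 \left(2 - 126\right)}{-41} \left(-6\right) = 2 \left(- \frac{1}{41}\right) \left(-124\right) \left(-6\right) = \frac{248}{41} \left(-6\right) = - \frac{1488}{41}$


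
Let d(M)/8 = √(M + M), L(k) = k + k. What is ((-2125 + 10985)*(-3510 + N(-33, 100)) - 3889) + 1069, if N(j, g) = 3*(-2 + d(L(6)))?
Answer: -31154580 + 425280*√6 ≈ -3.0113e+7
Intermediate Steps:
L(k) = 2*k
d(M) = 8*√2*√M (d(M) = 8*√(M + M) = 8*√(2*M) = 8*(√2*√M) = 8*√2*√M)
N(j, g) = -6 + 48*√6 (N(j, g) = 3*(-2 + 8*√2*√(2*6)) = 3*(-2 + 8*√2*√12) = 3*(-2 + 8*√2*(2*√3)) = 3*(-2 + 16*√6) = -6 + 48*√6)
((-2125 + 10985)*(-3510 + N(-33, 100)) - 3889) + 1069 = ((-2125 + 10985)*(-3510 + (-6 + 48*√6)) - 3889) + 1069 = (8860*(-3516 + 48*√6) - 3889) + 1069 = ((-31151760 + 425280*√6) - 3889) + 1069 = (-31155649 + 425280*√6) + 1069 = -31154580 + 425280*√6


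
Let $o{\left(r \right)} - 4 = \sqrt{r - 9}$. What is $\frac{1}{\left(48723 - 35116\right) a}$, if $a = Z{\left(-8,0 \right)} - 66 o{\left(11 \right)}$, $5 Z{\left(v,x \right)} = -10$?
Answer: $- \frac{133}{422116354} + \frac{3 \sqrt{2}}{38374214} \approx -2.0452 \cdot 10^{-7}$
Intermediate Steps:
$Z{\left(v,x \right)} = -2$ ($Z{\left(v,x \right)} = \frac{1}{5} \left(-10\right) = -2$)
$o{\left(r \right)} = 4 + \sqrt{-9 + r}$ ($o{\left(r \right)} = 4 + \sqrt{r - 9} = 4 + \sqrt{-9 + r}$)
$a = -266 - 66 \sqrt{2}$ ($a = -2 - 66 \left(4 + \sqrt{-9 + 11}\right) = -2 - 66 \left(4 + \sqrt{2}\right) = -2 - \left(264 + 66 \sqrt{2}\right) = -266 - 66 \sqrt{2} \approx -359.34$)
$\frac{1}{\left(48723 - 35116\right) a} = \frac{1}{\left(48723 - 35116\right) \left(-266 - 66 \sqrt{2}\right)} = \frac{1}{13607 \left(-266 - 66 \sqrt{2}\right)}$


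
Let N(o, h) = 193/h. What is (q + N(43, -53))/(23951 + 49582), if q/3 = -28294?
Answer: -4498939/3897249 ≈ -1.1544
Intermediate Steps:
q = -84882 (q = 3*(-28294) = -84882)
(q + N(43, -53))/(23951 + 49582) = (-84882 + 193/(-53))/(23951 + 49582) = (-84882 + 193*(-1/53))/73533 = (-84882 - 193/53)*(1/73533) = -4498939/53*1/73533 = -4498939/3897249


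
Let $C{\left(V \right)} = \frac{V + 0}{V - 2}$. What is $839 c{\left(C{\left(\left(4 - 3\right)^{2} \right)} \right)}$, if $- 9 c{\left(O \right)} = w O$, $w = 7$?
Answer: $\frac{5873}{9} \approx 652.56$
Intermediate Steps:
$C{\left(V \right)} = \frac{V}{-2 + V}$
$c{\left(O \right)} = - \frac{7 O}{9}$
$839 c{\left(C{\left(\left(4 - 3\right)^{2} \right)} \right)} = 839 \left(- \frac{7 \frac{\left(4 - 3\right)^{2}}{-2 + \left(4 - 3\right)^{2}}}{9}\right) = 839 \left(- \frac{7 \frac{1^{2}}{-2 + 1^{2}}}{9}\right) = 839 \left(- \frac{7 \cdot 1 \frac{1}{-2 + 1}}{9}\right) = 839 \left(- \frac{7 \cdot 1 \frac{1}{-1}}{9}\right) = 839 \left(- \frac{7 \cdot 1 \left(-1\right)}{9}\right) = 839 \left(\left(- \frac{7}{9}\right) \left(-1\right)\right) = 839 \cdot \frac{7}{9} = \frac{5873}{9}$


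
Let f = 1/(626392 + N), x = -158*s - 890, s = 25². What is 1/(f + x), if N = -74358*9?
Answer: -42830/4267581201 ≈ -1.0036e-5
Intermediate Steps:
N = -669222
s = 625
x = -99640 (x = -158*625 - 890 = -98750 - 890 = -99640)
f = -1/42830 (f = 1/(626392 - 669222) = 1/(-42830) = -1/42830 ≈ -2.3348e-5)
1/(f + x) = 1/(-1/42830 - 99640) = 1/(-4267581201/42830) = -42830/4267581201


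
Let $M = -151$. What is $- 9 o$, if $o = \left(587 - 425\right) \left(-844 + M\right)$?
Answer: $1450710$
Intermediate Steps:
$o = -161190$ ($o = \left(587 - 425\right) \left(-844 - 151\right) = 162 \left(-995\right) = -161190$)
$- 9 o = \left(-9\right) \left(-161190\right) = 1450710$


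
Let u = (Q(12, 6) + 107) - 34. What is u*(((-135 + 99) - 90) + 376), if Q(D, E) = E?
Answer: 19750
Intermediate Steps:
u = 79 (u = (6 + 107) - 34 = 113 - 34 = 79)
u*(((-135 + 99) - 90) + 376) = 79*(((-135 + 99) - 90) + 376) = 79*((-36 - 90) + 376) = 79*(-126 + 376) = 79*250 = 19750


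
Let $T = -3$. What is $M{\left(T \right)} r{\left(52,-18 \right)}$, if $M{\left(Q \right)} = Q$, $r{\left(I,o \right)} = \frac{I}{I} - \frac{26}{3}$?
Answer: $23$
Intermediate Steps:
$r{\left(I,o \right)} = - \frac{23}{3}$ ($r{\left(I,o \right)} = 1 - \frac{26}{3} = - \frac{23}{3}$)
$M{\left(T \right)} r{\left(52,-18 \right)} = \left(-3\right) \left(- \frac{23}{3}\right) = 23$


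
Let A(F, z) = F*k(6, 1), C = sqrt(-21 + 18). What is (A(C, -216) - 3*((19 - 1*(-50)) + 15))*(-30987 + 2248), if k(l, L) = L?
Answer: 7242228 - 28739*I*sqrt(3) ≈ 7.2422e+6 - 49777.0*I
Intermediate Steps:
C = I*sqrt(3) (C = sqrt(-3) = I*sqrt(3) ≈ 1.732*I)
A(F, z) = F (A(F, z) = F*1 = F)
(A(C, -216) - 3*((19 - 1*(-50)) + 15))*(-30987 + 2248) = (I*sqrt(3) - 3*((19 - 1*(-50)) + 15))*(-30987 + 2248) = (I*sqrt(3) - 3*((19 + 50) + 15))*(-28739) = (I*sqrt(3) - 3*(69 + 15))*(-28739) = (I*sqrt(3) - 3*84)*(-28739) = (I*sqrt(3) - 252)*(-28739) = (-252 + I*sqrt(3))*(-28739) = 7242228 - 28739*I*sqrt(3)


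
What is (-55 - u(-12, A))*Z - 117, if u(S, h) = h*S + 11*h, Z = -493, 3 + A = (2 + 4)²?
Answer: 10729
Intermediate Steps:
A = 33 (A = -3 + (2 + 4)² = -3 + 6² = -3 + 36 = 33)
u(S, h) = 11*h + S*h (u(S, h) = S*h + 11*h = 11*h + S*h)
(-55 - u(-12, A))*Z - 117 = (-55 - 33*(11 - 12))*(-493) - 117 = (-55 - 33*(-1))*(-493) - 117 = (-55 - 1*(-33))*(-493) - 117 = (-55 + 33)*(-493) - 117 = -22*(-493) - 117 = 10846 - 117 = 10729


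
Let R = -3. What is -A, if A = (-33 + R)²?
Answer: -1296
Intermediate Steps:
A = 1296 (A = (-33 - 3)² = (-36)² = 1296)
-A = -1*1296 = -1296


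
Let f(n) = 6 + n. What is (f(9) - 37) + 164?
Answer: 142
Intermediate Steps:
(f(9) - 37) + 164 = ((6 + 9) - 37) + 164 = (15 - 37) + 164 = -22 + 164 = 142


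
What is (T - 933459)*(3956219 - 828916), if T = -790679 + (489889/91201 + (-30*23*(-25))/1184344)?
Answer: -291197805269252179042109/54006678572 ≈ -5.3919e+12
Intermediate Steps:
T = -42701655721472855/54006678572 (T = -790679 + (489889*(1/91201) - 690*(-25)*(1/1184344)) = -790679 + (489889/91201 + 17250*(1/1184344)) = -790679 + (489889/91201 + 8625/592172) = -790679 + 290885157533/54006678572 = -42701655721472855/54006678572 ≈ -7.9067e+5)
(T - 933459)*(3956219 - 828916) = (-42701655721472855/54006678572 - 933459)*(3956219 - 828916) = -93114675894613403/54006678572*3127303 = -291197805269252179042109/54006678572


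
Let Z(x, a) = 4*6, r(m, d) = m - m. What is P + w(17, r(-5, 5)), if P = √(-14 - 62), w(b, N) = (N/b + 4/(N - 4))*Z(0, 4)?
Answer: -24 + 2*I*√19 ≈ -24.0 + 8.7178*I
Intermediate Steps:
r(m, d) = 0
Z(x, a) = 24
w(b, N) = 96/(-4 + N) + 24*N/b (w(b, N) = (N/b + 4/(N - 4))*24 = (N/b + 4/(-4 + N))*24 = (4/(-4 + N) + N/b)*24 = 96/(-4 + N) + 24*N/b)
P = 2*I*√19 (P = √(-76) = 2*I*√19 ≈ 8.7178*I)
P + w(17, r(-5, 5)) = 2*I*√19 + 24*(0² - 4*0 + 4*17)/(17*(-4 + 0)) = 2*I*√19 + 24*(1/17)*(0 + 0 + 68)/(-4) = 2*I*√19 + 24*(1/17)*(-¼)*68 = 2*I*√19 - 24 = -24 + 2*I*√19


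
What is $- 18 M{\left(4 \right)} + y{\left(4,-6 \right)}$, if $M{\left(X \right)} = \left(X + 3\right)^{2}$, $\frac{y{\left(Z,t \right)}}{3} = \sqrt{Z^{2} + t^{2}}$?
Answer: $-882 + 6 \sqrt{13} \approx -860.37$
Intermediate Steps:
$y{\left(Z,t \right)} = 3 \sqrt{Z^{2} + t^{2}}$
$M{\left(X \right)} = \left(3 + X\right)^{2}$
$- 18 M{\left(4 \right)} + y{\left(4,-6 \right)} = - 18 \left(3 + 4\right)^{2} + 3 \sqrt{4^{2} + \left(-6\right)^{2}} = - 18 \cdot 7^{2} + 3 \sqrt{16 + 36} = \left(-18\right) 49 + 3 \sqrt{52} = -882 + 3 \cdot 2 \sqrt{13} = -882 + 6 \sqrt{13}$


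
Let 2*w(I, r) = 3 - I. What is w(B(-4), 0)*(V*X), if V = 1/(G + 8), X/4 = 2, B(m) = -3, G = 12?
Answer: 6/5 ≈ 1.2000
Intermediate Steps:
X = 8 (X = 4*2 = 8)
w(I, r) = 3/2 - I/2 (w(I, r) = (3 - I)/2 = 3/2 - I/2)
V = 1/20 (V = 1/(12 + 8) = 1/20 ≈ 0.050000)
w(B(-4), 0)*(V*X) = (3/2 - ½*(-3))*((1/20)*8) = (3/2 + 3/2)*(⅖) = 3*(⅖) = 6/5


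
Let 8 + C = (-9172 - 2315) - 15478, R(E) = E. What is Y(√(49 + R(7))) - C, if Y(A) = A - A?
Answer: 26973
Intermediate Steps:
Y(A) = 0
C = -26973 (C = -8 + ((-9172 - 2315) - 15478) = -8 + (-11487 - 15478) = -8 - 26965 = -26973)
Y(√(49 + R(7))) - C = 0 - 1*(-26973) = 0 + 26973 = 26973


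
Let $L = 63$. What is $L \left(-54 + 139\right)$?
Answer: $5355$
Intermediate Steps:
$L \left(-54 + 139\right) = 63 \left(-54 + 139\right) = 63 \cdot 85 = 5355$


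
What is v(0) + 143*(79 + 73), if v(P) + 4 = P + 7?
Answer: 21739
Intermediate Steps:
v(P) = 3 + P (v(P) = -4 + (P + 7) = -4 + (7 + P) = 3 + P)
v(0) + 143*(79 + 73) = (3 + 0) + 143*(79 + 73) = 3 + 143*152 = 3 + 21736 = 21739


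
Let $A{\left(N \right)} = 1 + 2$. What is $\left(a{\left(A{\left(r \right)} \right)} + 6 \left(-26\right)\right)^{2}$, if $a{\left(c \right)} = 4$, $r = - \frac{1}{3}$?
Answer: $23104$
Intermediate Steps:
$r = - \frac{1}{3}$ ($r = \left(-1\right) \frac{1}{3} = - \frac{1}{3} \approx -0.33333$)
$A{\left(N \right)} = 3$
$\left(a{\left(A{\left(r \right)} \right)} + 6 \left(-26\right)\right)^{2} = \left(4 + 6 \left(-26\right)\right)^{2} = \left(4 - 156\right)^{2} = \left(-152\right)^{2} = 23104$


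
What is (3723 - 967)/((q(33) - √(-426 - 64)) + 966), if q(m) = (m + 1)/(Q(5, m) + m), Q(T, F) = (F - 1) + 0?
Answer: 5627145680/1974462613 + 40754350*I*√10/1974462613 ≈ 2.85 + 0.065272*I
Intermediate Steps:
Q(T, F) = -1 + F (Q(T, F) = (-1 + F) + 0 = -1 + F)
q(m) = (1 + m)/(-1 + 2*m) (q(m) = (m + 1)/((-1 + m) + m) = (1 + m)/(-1 + 2*m))
(3723 - 967)/((q(33) - √(-426 - 64)) + 966) = (3723 - 967)/(((1 + 33)/(-1 + 2*33) - √(-426 - 64)) + 966) = 2756/((34/(-1 + 66) - √(-490)) + 966) = 2756/((34/65 - 7*I*√10) + 966) = 2756/(62824/65 - 7*I*√10)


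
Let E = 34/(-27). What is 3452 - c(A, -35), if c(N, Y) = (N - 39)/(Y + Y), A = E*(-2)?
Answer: 1304659/378 ≈ 3451.5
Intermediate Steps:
E = -34/27 (E = 34*(-1/27) = -34/27 ≈ -1.2593)
A = 68/27 (A = -34/27*(-2) = 68/27 ≈ 2.5185)
c(N, Y) = (-39 + N)/(2*Y) (c(N, Y) = (-39 + N)/((2*Y)) = (-39 + N)*(1/(2*Y)) = (-39 + N)/(2*Y))
3452 - c(A, -35) = 3452 - (-39 + 68/27)/(2*(-35)) = 3452 - (-1)*(-985)/(2*35*27) = 3452 - 1*197/378 = 3452 - 197/378 = 1304659/378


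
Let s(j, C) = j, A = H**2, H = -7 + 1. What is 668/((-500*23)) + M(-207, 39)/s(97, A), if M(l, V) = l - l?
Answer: -167/2875 ≈ -0.058087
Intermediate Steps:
M(l, V) = 0
H = -6
A = 36 (A = (-6)**2 = 36)
668/((-500*23)) + M(-207, 39)/s(97, A) = 668/((-500*23)) + 0/97 = 668/(-11500) + 0*(1/97) = 668*(-1/11500) + 0 = -167/2875 + 0 = -167/2875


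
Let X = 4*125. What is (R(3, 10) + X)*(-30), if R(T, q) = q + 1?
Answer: -15330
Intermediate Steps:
R(T, q) = 1 + q
X = 500
(R(3, 10) + X)*(-30) = ((1 + 10) + 500)*(-30) = (11 + 500)*(-30) = 511*(-30) = -15330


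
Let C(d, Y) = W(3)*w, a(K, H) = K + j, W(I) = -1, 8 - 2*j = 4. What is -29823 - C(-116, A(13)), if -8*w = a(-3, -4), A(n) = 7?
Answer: -238583/8 ≈ -29823.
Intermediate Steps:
j = 2 (j = 4 - 1/2*4 = 4 - 2 = 2)
a(K, H) = 2 + K (a(K, H) = K + 2 = 2 + K)
w = 1/8 (w = -(2 - 3)/8 = -1/8*(-1) = 1/8 ≈ 0.12500)
C(d, Y) = -1/8 (C(d, Y) = -1*1/8 = -1/8)
-29823 - C(-116, A(13)) = -29823 - 1*(-1/8) = -29823 + 1/8 = -238583/8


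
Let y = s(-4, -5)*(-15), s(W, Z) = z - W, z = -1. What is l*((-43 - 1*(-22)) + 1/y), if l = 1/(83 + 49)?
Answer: -43/270 ≈ -0.15926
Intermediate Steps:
l = 1/132 ≈ 0.0075758
s(W, Z) = -1 - W
y = -45 (y = (-1 - 1*(-4))*(-15) = (-1 + 4)*(-15) = 3*(-15) = -45)
l*((-43 - 1*(-22)) + 1/y) = ((-43 - 1*(-22)) + 1/(-45))/132 = ((-43 + 22) - 1/45)/132 = (-21 - 1/45)/132 = (1/132)*(-946/45) = -43/270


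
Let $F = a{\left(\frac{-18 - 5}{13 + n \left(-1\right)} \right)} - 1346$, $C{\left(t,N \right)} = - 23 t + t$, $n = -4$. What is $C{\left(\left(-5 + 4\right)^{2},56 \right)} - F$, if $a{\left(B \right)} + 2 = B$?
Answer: $\frac{22565}{17} \approx 1327.4$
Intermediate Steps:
$C{\left(t,N \right)} = - 22 t$
$a{\left(B \right)} = -2 + B$
$F = - \frac{22939}{17}$ ($F = \left(-2 + \frac{-18 - 5}{13 - -4}\right) - 1346 = \left(-2 - \frac{23}{13 + 4}\right) - 1346 = \left(-2 - \frac{23}{17}\right) - 1346 = - \frac{57}{17} - 1346 = - \frac{22939}{17} \approx -1349.4$)
$C{\left(\left(-5 + 4\right)^{2},56 \right)} - F = - 22 \left(-5 + 4\right)^{2} - - \frac{22939}{17} = - 22 \left(-1\right)^{2} + \frac{22939}{17} = \left(-22\right) 1 + \frac{22939}{17} = -22 + \frac{22939}{17} = \frac{22565}{17}$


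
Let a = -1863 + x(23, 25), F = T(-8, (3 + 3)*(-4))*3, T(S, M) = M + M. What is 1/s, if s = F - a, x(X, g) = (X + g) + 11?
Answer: 1/1660 ≈ 0.00060241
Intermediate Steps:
T(S, M) = 2*M
x(X, g) = 11 + X + g
F = -144 (F = (2*((3 + 3)*(-4)))*3 = (2*(6*(-4)))*3 = (2*(-24))*3 = -48*3 = -144)
a = -1804 (a = -1863 + (11 + 23 + 25) = -1863 + 59 = -1804)
s = 1660 (s = -144 - 1*(-1804) = -144 + 1804 = 1660)
1/s = 1/1660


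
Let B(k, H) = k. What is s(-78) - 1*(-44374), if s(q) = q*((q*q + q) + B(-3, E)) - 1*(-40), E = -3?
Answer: -423820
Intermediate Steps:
s(q) = 40 + q*(-3 + q + q**2) (s(q) = q*((q*q + q) - 3) - 1*(-40) = q*((q**2 + q) - 3) + 40 = q*((q + q**2) - 3) + 40 = q*(-3 + q + q**2) + 40 = 40 + q*(-3 + q + q**2))
s(-78) - 1*(-44374) = (40 + (-78)**2 + (-78)**3 - 3*(-78)) - 1*(-44374) = (40 + 6084 - 474552 + 234) + 44374 = -468194 + 44374 = -423820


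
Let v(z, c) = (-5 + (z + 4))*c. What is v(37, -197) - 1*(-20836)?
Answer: 13744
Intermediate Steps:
v(z, c) = c*(-1 + z) (v(z, c) = (-5 + (4 + z))*c = (-1 + z)*c = c*(-1 + z))
v(37, -197) - 1*(-20836) = -197*(-1 + 37) - 1*(-20836) = -197*36 + 20836 = -7092 + 20836 = 13744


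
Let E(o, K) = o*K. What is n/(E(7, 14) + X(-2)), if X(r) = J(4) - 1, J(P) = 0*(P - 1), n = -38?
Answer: -38/97 ≈ -0.39175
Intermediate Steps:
J(P) = 0 (J(P) = 0*(-1 + P) = 0)
X(r) = -1 (X(r) = 0 - 1 = -1)
E(o, K) = K*o
n/(E(7, 14) + X(-2)) = -38/(14*7 - 1) = -38/(98 - 1) = -38/97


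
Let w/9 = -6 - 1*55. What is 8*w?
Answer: -4392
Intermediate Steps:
w = -549 (w = 9*(-6 - 1*55) = 9*(-6 - 55) = 9*(-61) = -549)
8*w = 8*(-549) = -4392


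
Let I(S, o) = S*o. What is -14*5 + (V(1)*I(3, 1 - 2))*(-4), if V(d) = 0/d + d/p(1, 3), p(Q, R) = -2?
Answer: -76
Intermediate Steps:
V(d) = -d/2 (V(d) = 0/d + d/(-2) = 0 + d*(-½) = 0 - d/2 = -d/2)
-14*5 + (V(1)*I(3, 1 - 2))*(-4) = -14*5 + ((-½*1)*(3*(1 - 2)))*(-4) = -70 - 3*(-1)/2*(-4) = -70 - ½*(-3)*(-4) = -70 + (3/2)*(-4) = -70 - 6 = -76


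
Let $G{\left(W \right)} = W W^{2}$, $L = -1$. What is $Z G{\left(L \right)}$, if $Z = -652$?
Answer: $652$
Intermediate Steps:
$G{\left(W \right)} = W^{3}$
$Z G{\left(L \right)} = - 652 \left(-1\right)^{3} = \left(-652\right) \left(-1\right) = 652$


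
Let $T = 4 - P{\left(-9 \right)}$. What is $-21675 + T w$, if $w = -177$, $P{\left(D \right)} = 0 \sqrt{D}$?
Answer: $-22383$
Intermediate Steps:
$P{\left(D \right)} = 0$
$T = 4$ ($T = 4 - 0 = 4 + 0 = 4$)
$-21675 + T w = -21675 + 4 \left(-177\right) = -21675 - 708 = -22383$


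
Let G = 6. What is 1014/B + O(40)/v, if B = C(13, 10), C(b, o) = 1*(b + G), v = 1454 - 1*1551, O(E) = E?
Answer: 97598/1843 ≈ 52.956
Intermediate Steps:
v = -97 (v = 1454 - 1551 = -97)
C(b, o) = 6 + b (C(b, o) = 1*(b + 6) = 1*(6 + b) = 6 + b)
B = 19 (B = 6 + 13 = 19)
1014/B + O(40)/v = 1014/19 + 40/(-97) = 1014*(1/19) + 40*(-1/97) = 1014/19 - 40/97 = 97598/1843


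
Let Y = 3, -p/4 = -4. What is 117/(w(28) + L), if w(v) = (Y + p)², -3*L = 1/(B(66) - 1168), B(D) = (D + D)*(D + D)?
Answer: 5705856/17605247 ≈ 0.32410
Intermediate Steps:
p = 16 (p = -4*(-4) = 16)
B(D) = 4*D² (B(D) = (2*D)*(2*D) = 4*D²)
L = -1/48768 (L = -1/(3*(4*66² - 1168)) = -1/(3*(4*4356 - 1168)) = -1/(3*(17424 - 1168)) = -⅓/16256 = -⅓*1/16256 = -1/48768 ≈ -2.0505e-5)
w(v) = 361 (w(v) = (3 + 16)² = 19² = 361)
117/(w(28) + L) = 117/(361 - 1/48768) = 117/(17605247/48768) = 117*(48768/17605247) = 5705856/17605247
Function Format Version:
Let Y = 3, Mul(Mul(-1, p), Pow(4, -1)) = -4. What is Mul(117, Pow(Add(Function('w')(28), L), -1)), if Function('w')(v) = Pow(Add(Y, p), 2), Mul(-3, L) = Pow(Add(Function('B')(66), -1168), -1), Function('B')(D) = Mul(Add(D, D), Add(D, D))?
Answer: Rational(5705856, 17605247) ≈ 0.32410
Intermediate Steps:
p = 16 (p = Mul(-4, -4) = 16)
Function('B')(D) = Mul(4, Pow(D, 2)) (Function('B')(D) = Mul(Mul(2, D), Mul(2, D)) = Mul(4, Pow(D, 2)))
L = Rational(-1, 48768) (L = Mul(Rational(-1, 3), Pow(Add(Mul(4, Pow(66, 2)), -1168), -1)) = Mul(Rational(-1, 3), Pow(Add(Mul(4, 4356), -1168), -1)) = Mul(Rational(-1, 3), Pow(Add(17424, -1168), -1)) = Mul(Rational(-1, 3), Pow(16256, -1)) = Mul(Rational(-1, 3), Rational(1, 16256)) = Rational(-1, 48768) ≈ -2.0505e-5)
Function('w')(v) = 361 (Function('w')(v) = Pow(Add(3, 16), 2) = Pow(19, 2) = 361)
Mul(117, Pow(Add(Function('w')(28), L), -1)) = Mul(117, Pow(Add(361, Rational(-1, 48768)), -1)) = Mul(117, Pow(Rational(17605247, 48768), -1)) = Mul(117, Rational(48768, 17605247)) = Rational(5705856, 17605247)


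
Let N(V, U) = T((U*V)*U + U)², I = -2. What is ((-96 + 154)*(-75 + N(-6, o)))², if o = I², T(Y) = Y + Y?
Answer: 3838848652804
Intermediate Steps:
T(Y) = 2*Y
o = 4 (o = (-2)² = 4)
N(V, U) = (2*U + 2*V*U²)² (N(V, U) = (2*((U*V)*U + U))² = (2*(V*U² + U))² = (2*(U + V*U²))² = (2*U + 2*V*U²)²)
((-96 + 154)*(-75 + N(-6, o)))² = ((-96 + 154)*(-75 + 4*4²*(1 + 4*(-6))²))² = (58*(-75 + 4*16*(1 - 24)²))² = (58*(-75 + 4*16*(-23)²))² = (58*(-75 + 4*16*529))² = (58*(-75 + 33856))² = (58*33781)² = 1959298² = 3838848652804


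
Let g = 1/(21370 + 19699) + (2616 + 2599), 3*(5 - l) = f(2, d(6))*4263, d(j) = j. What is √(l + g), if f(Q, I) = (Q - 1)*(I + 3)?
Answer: 2*I*√3191587599235/41069 ≈ 87.0*I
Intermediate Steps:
f(Q, I) = (-1 + Q)*(3 + I)
l = -12784 (l = 5 - (-3 - 1*6 + 3*2 + 6*2)*4263/3 = 5 - (-3 - 6 + 6 + 12)*4263/3 = 5 - 3*4263 = 5 - ⅓*38367 = 5 - 12789 = -12784)
g = 214174836/41069 (g = 1/41069 + 5215 = 214174836/41069 ≈ 5215.0)
√(l + g) = √(-12784 + 214174836/41069) = √(-310851260/41069) = 2*I*√3191587599235/41069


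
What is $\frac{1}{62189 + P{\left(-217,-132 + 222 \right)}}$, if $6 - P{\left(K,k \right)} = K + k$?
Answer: $\frac{1}{62322} \approx 1.6046 \cdot 10^{-5}$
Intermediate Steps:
$P{\left(K,k \right)} = 6 - K - k$ ($P{\left(K,k \right)} = 6 - \left(K + k\right) = 6 - K - k$)
$\frac{1}{62189 + P{\left(-217,-132 + 222 \right)}} = \frac{1}{62189 - -133} = \frac{1}{62189 + \left(6 + 217 - 90\right)} = \frac{1}{62189 + 133} = \frac{1}{62322}$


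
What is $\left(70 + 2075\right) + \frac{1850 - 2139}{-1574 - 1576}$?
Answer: $\frac{6757039}{3150} \approx 2145.1$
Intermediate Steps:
$\left(70 + 2075\right) + \frac{1850 - 2139}{-1574 - 1576} = 2145 - \frac{289}{-3150} = 2145 - - \frac{289}{3150} = 2145 + \frac{289}{3150} = \frac{6757039}{3150}$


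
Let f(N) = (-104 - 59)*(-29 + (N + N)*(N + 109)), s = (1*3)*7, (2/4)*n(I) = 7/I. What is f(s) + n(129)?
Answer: -114197623/129 ≈ -8.8525e+5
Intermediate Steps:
n(I) = 14/I (n(I) = 2*(7/I) = 14/I)
s = 21 (s = 3*7 = 21)
f(N) = 4727 - 326*N*(109 + N) (f(N) = -163*(-29 + (2*N)*(109 + N)) = -163*(-29 + 2*N*(109 + N)) = 4727 - 326*N*(109 + N))
f(s) + n(129) = (4727 - 35534*21 - 326*21**2) + 14/129 = (4727 - 746214 - 326*441) + 14*(1/129) = (4727 - 746214 - 143766) + 14/129 = -885253 + 14/129 = -114197623/129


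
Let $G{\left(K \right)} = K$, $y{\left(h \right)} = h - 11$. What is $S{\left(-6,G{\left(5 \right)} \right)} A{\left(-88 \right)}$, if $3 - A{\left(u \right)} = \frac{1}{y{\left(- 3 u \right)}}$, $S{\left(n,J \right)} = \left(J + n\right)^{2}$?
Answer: $\frac{758}{253} \approx 2.996$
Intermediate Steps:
$y{\left(h \right)} = -11 + h$
$A{\left(u \right)} = 3 - \frac{1}{-11 - 3 u}$
$S{\left(-6,G{\left(5 \right)} \right)} A{\left(-88 \right)} = \left(5 - 6\right)^{2} \frac{34 + 9 \left(-88\right)}{11 + 3 \left(-88\right)} = \left(-1\right)^{2} \frac{34 - 792}{11 - 264} = 1 \frac{1}{-253} \left(-758\right) = 1 \left(\left(- \frac{1}{253}\right) \left(-758\right)\right) = 1 \cdot \frac{758}{253} = \frac{758}{253}$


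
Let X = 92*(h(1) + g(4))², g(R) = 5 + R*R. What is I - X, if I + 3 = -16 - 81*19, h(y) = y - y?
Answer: -42130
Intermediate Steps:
h(y) = 0
g(R) = 5 + R²
I = -1558 (I = -3 + (-16 - 81*19) = -3 + (-16 - 1539) = -3 - 1555 = -1558)
X = 40572 (X = 92*(0 + (5 + 4²))² = 92*(0 + (5 + 16))² = 92*(0 + 21)² = 92*21² = 92*441 = 40572)
I - X = -1558 - 1*40572 = -1558 - 40572 = -42130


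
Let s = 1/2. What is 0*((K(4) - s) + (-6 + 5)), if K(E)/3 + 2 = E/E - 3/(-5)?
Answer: 0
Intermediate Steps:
K(E) = -6/5 (K(E) = -6 + 3*(E/E - 3/(-5)) = -6 + 3*(1 - 3*(-⅕)) = -6 + 3*(1 + ⅗) = -6 + 3*(8/5) = -6 + 24/5 = -6/5)
s = ½ ≈ 0.50000
0*((K(4) - s) + (-6 + 5)) = 0*((-6/5 - 1*½) + (-6 + 5)) = 0*((-6/5 - ½) - 1) = 0*(-17/10 - 1) = 0*(-27/10) = 0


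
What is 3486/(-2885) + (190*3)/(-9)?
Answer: -558608/8655 ≈ -64.542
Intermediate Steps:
3486/(-2885) + (190*3)/(-9) = 3486*(-1/2885) + 570*(-⅑) = -3486/2885 - 190/3 = -558608/8655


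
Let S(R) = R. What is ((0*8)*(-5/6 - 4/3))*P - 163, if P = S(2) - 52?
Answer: -163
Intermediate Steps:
P = -50 (P = 2 - 52 = -50)
((0*8)*(-5/6 - 4/3))*P - 163 = ((0*8)*(-5/6 - 4/3))*(-50) - 163 = (0*(-5*⅙ - 4*⅓))*(-50) - 163 = (0*(-⅚ - 4/3))*(-50) - 163 = (0*(-13/6))*(-50) - 163 = 0*(-50) - 163 = 0 - 163 = -163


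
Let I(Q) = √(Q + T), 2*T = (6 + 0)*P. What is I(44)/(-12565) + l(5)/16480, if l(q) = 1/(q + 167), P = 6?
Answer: 1/2834560 - √62/12565 ≈ -0.00062631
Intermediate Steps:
l(q) = 1/(167 + q)
T = 18 (T = ((6 + 0)*6)/2 = (6*6)/2 = (½)*36 = 18)
I(Q) = √(18 + Q) (I(Q) = √(Q + 18) = √(18 + Q))
I(44)/(-12565) + l(5)/16480 = √(18 + 44)/(-12565) + 1/((167 + 5)*16480) = √62*(-1/12565) + (1/16480)/172 = -√62/12565 + (1/172)*(1/16480) = -√62/12565 + 1/2834560 = 1/2834560 - √62/12565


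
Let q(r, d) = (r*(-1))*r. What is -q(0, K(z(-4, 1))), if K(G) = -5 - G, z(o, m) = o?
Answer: 0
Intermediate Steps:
q(r, d) = -r**2 (q(r, d) = (-r)*r = -r**2)
-q(0, K(z(-4, 1))) = -(-1)*0**2 = -(-1)*0 = -1*0 = 0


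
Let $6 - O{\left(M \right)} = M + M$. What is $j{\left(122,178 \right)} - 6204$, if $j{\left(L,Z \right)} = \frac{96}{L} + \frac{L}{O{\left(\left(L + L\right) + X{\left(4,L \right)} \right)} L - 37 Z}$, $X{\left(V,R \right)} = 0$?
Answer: $- \frac{12371660941}{1994395} \approx -6203.2$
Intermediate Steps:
$O{\left(M \right)} = 6 - 2 M$ ($O{\left(M \right)} = 6 - \left(M + M\right) = 6 - 2 M$)
$j{\left(L,Z \right)} = \frac{96}{L} + \frac{L}{- 37 Z + L \left(6 - 4 L\right)}$ ($j{\left(L,Z \right)} = \frac{96}{L} + \frac{L}{\left(6 - 2 \left(\left(L + L\right) + 0\right)\right) L - 37 Z} = \frac{96}{L} + \frac{L}{\left(6 - 2 \left(2 L + 0\right)\right) L - 37 Z} = \frac{96}{L} + \frac{L}{\left(6 - 2 \cdot 2 L\right) L - 37 Z} = \frac{96}{L} + \frac{L}{\left(6 - 4 L\right) L - 37 Z} = \frac{96}{L} + \frac{L}{L \left(6 - 4 L\right) - 37 Z} = \frac{96}{L} + \frac{L}{- 37 Z + L \left(6 - 4 L\right)}$)
$j{\left(122,178 \right)} - 6204 = \frac{\left(-576\right) 122 + 383 \cdot 122^{2} + 3552 \cdot 178}{122 \left(\left(-6\right) 122 + 4 \cdot 122^{2} + 37 \cdot 178\right)} - 6204 = \frac{-70272 + 383 \cdot 14884 + 632256}{122 \left(-732 + 4 \cdot 14884 + 6586\right)} - 6204 = \frac{-70272 + 5700572 + 632256}{122 \left(-732 + 59536 + 6586\right)} - 6204 = \frac{1}{122} \cdot \frac{1}{65390} \cdot 6262556 - 6204 = \frac{1565639}{1994395} - 6204 = - \frac{12371660941}{1994395}$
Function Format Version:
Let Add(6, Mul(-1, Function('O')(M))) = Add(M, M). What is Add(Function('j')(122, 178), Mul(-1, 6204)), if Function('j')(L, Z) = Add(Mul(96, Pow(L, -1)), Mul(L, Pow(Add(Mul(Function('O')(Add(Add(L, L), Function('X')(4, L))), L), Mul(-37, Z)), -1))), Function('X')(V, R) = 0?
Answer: Rational(-12371660941, 1994395) ≈ -6203.2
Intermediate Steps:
Function('O')(M) = Add(6, Mul(-2, M)) (Function('O')(M) = Add(6, Mul(-1, Add(M, M))) = Add(6, Mul(-1, Mul(2, M))) = Add(6, Mul(-2, M)))
Function('j')(L, Z) = Add(Mul(96, Pow(L, -1)), Mul(L, Pow(Add(Mul(-37, Z), Mul(L, Add(6, Mul(-4, L)))), -1))) (Function('j')(L, Z) = Add(Mul(96, Pow(L, -1)), Mul(L, Pow(Add(Mul(Add(6, Mul(-2, Add(Add(L, L), 0))), L), Mul(-37, Z)), -1))) = Add(Mul(96, Pow(L, -1)), Mul(L, Pow(Add(Mul(Add(6, Mul(-2, Add(Mul(2, L), 0))), L), Mul(-37, Z)), -1))) = Add(Mul(96, Pow(L, -1)), Mul(L, Pow(Add(Mul(Add(6, Mul(-2, Mul(2, L))), L), Mul(-37, Z)), -1))) = Add(Mul(96, Pow(L, -1)), Mul(L, Pow(Add(Mul(Add(6, Mul(-4, L)), L), Mul(-37, Z)), -1))) = Add(Mul(96, Pow(L, -1)), Mul(L, Pow(Add(Mul(L, Add(6, Mul(-4, L))), Mul(-37, Z)), -1))) = Add(Mul(96, Pow(L, -1)), Mul(L, Pow(Add(Mul(-37, Z), Mul(L, Add(6, Mul(-4, L)))), -1))))
Add(Function('j')(122, 178), Mul(-1, 6204)) = Add(Mul(Pow(122, -1), Pow(Add(Mul(-6, 122), Mul(4, Pow(122, 2)), Mul(37, 178)), -1), Add(Mul(-576, 122), Mul(383, Pow(122, 2)), Mul(3552, 178))), Mul(-1, 6204)) = Add(Mul(Rational(1, 122), Pow(Add(-732, Mul(4, 14884), 6586), -1), Add(-70272, Mul(383, 14884), 632256)), -6204) = Add(Mul(Rational(1, 122), Pow(Add(-732, 59536, 6586), -1), Add(-70272, 5700572, 632256)), -6204) = Add(Mul(Rational(1, 122), Pow(65390, -1), 6262556), -6204) = Add(Mul(Rational(1, 122), Rational(1, 65390), 6262556), -6204) = Add(Rational(1565639, 1994395), -6204) = Rational(-12371660941, 1994395)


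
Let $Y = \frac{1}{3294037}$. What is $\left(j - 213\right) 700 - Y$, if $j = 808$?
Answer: $\frac{1371966410499}{3294037} \approx 4.165 \cdot 10^{5}$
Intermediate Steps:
$Y = \frac{1}{3294037} \approx 3.0358 \cdot 10^{-7}$
$\left(j - 213\right) 700 - Y = \left(808 - 213\right) 700 - \frac{1}{3294037} = 595 \cdot 700 - \frac{1}{3294037} = 416500 - \frac{1}{3294037} = \frac{1371966410499}{3294037}$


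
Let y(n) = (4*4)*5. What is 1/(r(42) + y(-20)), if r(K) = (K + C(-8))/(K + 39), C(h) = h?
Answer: 81/6514 ≈ 0.012435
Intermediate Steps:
y(n) = 80 (y(n) = 16*5 = 80)
r(K) = (-8 + K)/(39 + K) (r(K) = (K - 8)/(K + 39) = (-8 + K)/(39 + K))
1/(r(42) + y(-20)) = 1/((-8 + 42)/(39 + 42) + 80) = 1/(34/81 + 80) = 1/(6514/81) = 81/6514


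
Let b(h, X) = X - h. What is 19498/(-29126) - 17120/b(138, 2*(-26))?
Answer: 24746625/276697 ≈ 89.436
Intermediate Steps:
19498/(-29126) - 17120/b(138, 2*(-26)) = 19498/(-29126) - 17120/(2*(-26) - 1*138) = 19498*(-1/29126) - 17120/(-52 - 138) = -9749/14563 - 17120/(-190) = -9749/14563 - 17120*(-1/190) = -9749/14563 + 1712/19 = 24746625/276697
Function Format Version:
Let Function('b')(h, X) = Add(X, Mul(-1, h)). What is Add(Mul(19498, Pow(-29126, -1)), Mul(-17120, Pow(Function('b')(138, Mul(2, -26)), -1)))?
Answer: Rational(24746625, 276697) ≈ 89.436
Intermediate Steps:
Add(Mul(19498, Pow(-29126, -1)), Mul(-17120, Pow(Function('b')(138, Mul(2, -26)), -1))) = Add(Mul(19498, Pow(-29126, -1)), Mul(-17120, Pow(Add(Mul(2, -26), Mul(-1, 138)), -1))) = Add(Mul(19498, Rational(-1, 29126)), Mul(-17120, Pow(Add(-52, -138), -1))) = Add(Rational(-9749, 14563), Mul(-17120, Pow(-190, -1))) = Add(Rational(-9749, 14563), Mul(-17120, Rational(-1, 190))) = Add(Rational(-9749, 14563), Rational(1712, 19)) = Rational(24746625, 276697)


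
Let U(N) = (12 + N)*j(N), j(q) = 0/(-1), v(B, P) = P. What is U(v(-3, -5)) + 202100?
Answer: 202100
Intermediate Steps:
j(q) = 0 (j(q) = 0*(-1) = 0)
U(N) = 0 (U(N) = (12 + N)*0 = 0)
U(v(-3, -5)) + 202100 = 0 + 202100 = 202100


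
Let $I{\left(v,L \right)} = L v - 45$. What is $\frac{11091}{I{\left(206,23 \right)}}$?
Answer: $\frac{11091}{4693} \approx 2.3633$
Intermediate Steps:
$I{\left(v,L \right)} = -45 + L v$
$\frac{11091}{I{\left(206,23 \right)}} = \frac{11091}{-45 + 23 \cdot 206} = \frac{11091}{-45 + 4738} = \frac{11091}{4693}$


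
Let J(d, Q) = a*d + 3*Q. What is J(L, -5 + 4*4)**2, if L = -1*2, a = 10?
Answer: 169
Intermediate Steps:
L = -2
J(d, Q) = 3*Q + 10*d (J(d, Q) = 10*d + 3*Q = 3*Q + 10*d)
J(L, -5 + 4*4)**2 = (3*(-5 + 4*4) + 10*(-2))**2 = (3*(-5 + 16) - 20)**2 = (3*11 - 20)**2 = (33 - 20)**2 = 13**2 = 169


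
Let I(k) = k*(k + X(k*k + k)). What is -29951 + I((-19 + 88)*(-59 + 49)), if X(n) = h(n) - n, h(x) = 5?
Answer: 328475599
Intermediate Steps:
X(n) = 5 - n
I(k) = k*(5 - k**2) (I(k) = k*(k + (5 - (k*k + k))) = k*(k + (5 - (k**2 + k))) = k*(k + (5 - (k + k**2))) = k*(k + (5 + (-k - k**2))) = k*(k + (5 - k - k**2)) = k*(5 - k**2))
-29951 + I((-19 + 88)*(-59 + 49)) = -29951 + ((-19 + 88)*(-59 + 49))*(5 - ((-19 + 88)*(-59 + 49))**2) = -29951 + (69*(-10))*(5 - (69*(-10))**2) = -29951 - 690*(5 - 1*(-690)**2) = -29951 - 690*(5 - 1*476100) = -29951 - 690*(5 - 476100) = -29951 - 690*(-476095) = -29951 + 328505550 = 328475599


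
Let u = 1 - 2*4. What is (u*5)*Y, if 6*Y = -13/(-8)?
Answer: -455/48 ≈ -9.4792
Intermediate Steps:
Y = 13/48 (Y = (-13/(-8))/6 = (-13*(-1/8))/6 = (1/6)*(13/8) = 13/48 ≈ 0.27083)
u = -7 (u = 1 - 8 = -7)
(u*5)*Y = -7*5*(13/48) = -35*13/48 = -455/48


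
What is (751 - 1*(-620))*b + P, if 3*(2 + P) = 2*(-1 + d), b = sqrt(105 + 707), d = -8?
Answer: -8 + 2742*sqrt(203) ≈ 39060.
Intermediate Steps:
b = 2*sqrt(203) (b = sqrt(812) = 2*sqrt(203) ≈ 28.496)
P = -8 (P = -2 + (2*(-1 - 8))/3 = -2 + (2*(-9))/3 = -2 + (1/3)*(-18) = -2 - 6 = -8)
(751 - 1*(-620))*b + P = (751 - 1*(-620))*(2*sqrt(203)) - 8 = (751 + 620)*(2*sqrt(203)) - 8 = 1371*(2*sqrt(203)) - 8 = 2742*sqrt(203) - 8 = -8 + 2742*sqrt(203)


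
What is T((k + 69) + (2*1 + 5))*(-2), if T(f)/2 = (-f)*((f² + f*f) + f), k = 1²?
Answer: 3675980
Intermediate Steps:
k = 1
T(f) = -2*f*(f + 2*f²) (T(f) = 2*((-f)*((f² + f*f) + f)) = 2*((-f)*((f² + f²) + f)) = 2*((-f)*(2*f² + f)) = 2*((-f)*(f + 2*f²)) = 2*(-f*(f + 2*f²)) = -2*f*(f + 2*f²))
T((k + 69) + (2*1 + 5))*(-2) = (((1 + 69) + (2*1 + 5))²*(-2 - 4*((1 + 69) + (2*1 + 5))))*(-2) = ((70 + (2 + 5))²*(-2 - 4*(70 + (2 + 5))))*(-2) = ((70 + 7)²*(-2 - 4*(70 + 7)))*(-2) = (77²*(-2 - 4*77))*(-2) = (5929*(-2 - 308))*(-2) = (5929*(-310))*(-2) = -1837990*(-2) = 3675980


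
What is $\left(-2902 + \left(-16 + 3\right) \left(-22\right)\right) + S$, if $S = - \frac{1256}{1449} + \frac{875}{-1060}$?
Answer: $- \frac{804123655}{307188} \approx -2617.7$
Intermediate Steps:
$S = - \frac{519847}{307188}$ ($S = \left(-1256\right) \frac{1}{1449} + 875 \left(- \frac{1}{1060}\right) = - \frac{1256}{1449} - \frac{175}{212} = - \frac{519847}{307188} \approx -1.6923$)
$\left(-2902 + \left(-16 + 3\right) \left(-22\right)\right) + S = \left(-2902 + \left(-16 + 3\right) \left(-22\right)\right) - \frac{519847}{307188} = \left(-2902 - -286\right) - \frac{519847}{307188} = \left(-2902 + 286\right) - \frac{519847}{307188} = -2616 - \frac{519847}{307188} = - \frac{804123655}{307188}$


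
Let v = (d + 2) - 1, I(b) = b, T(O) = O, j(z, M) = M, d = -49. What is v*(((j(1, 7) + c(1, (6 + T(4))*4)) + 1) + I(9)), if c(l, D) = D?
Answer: -2736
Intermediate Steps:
v = -48 (v = (-49 + 2) - 1 = -47 - 1 = -48)
v*(((j(1, 7) + c(1, (6 + T(4))*4)) + 1) + I(9)) = -48*(((7 + (6 + 4)*4) + 1) + 9) = -48*(((7 + 10*4) + 1) + 9) = -48*(((7 + 40) + 1) + 9) = -48*((47 + 1) + 9) = -48*(48 + 9) = -48*57 = -2736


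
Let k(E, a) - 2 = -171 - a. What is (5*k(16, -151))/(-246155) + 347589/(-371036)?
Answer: -17105475411/18266473316 ≈ -0.93644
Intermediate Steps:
k(E, a) = -169 - a (k(E, a) = 2 + (-171 - a) = -169 - a)
(5*k(16, -151))/(-246155) + 347589/(-371036) = (5*(-169 - 1*(-151)))/(-246155) + 347589/(-371036) = (5*(-169 + 151))*(-1/246155) + 347589*(-1/371036) = (5*(-18))*(-1/246155) - 347589/371036 = -90*(-1/246155) - 347589/371036 = 18/49231 - 347589/371036 = -17105475411/18266473316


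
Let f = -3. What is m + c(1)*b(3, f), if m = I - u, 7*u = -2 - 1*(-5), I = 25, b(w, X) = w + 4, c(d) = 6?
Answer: 466/7 ≈ 66.571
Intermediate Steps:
b(w, X) = 4 + w
u = 3/7 (u = (-2 - 1*(-5))/7 = (-2 + 5)/7 = (⅐)*3 = 3/7 ≈ 0.42857)
m = 172/7 (m = 25 - 1*3/7 = 25 - 3/7 = 172/7 ≈ 24.571)
m + c(1)*b(3, f) = 172/7 + 6*(4 + 3) = 172/7 + 6*7 = 172/7 + 42 = 466/7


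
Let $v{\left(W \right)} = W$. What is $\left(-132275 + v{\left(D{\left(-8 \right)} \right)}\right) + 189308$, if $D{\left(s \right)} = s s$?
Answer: $57097$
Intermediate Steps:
$D{\left(s \right)} = s^{2}$
$\left(-132275 + v{\left(D{\left(-8 \right)} \right)}\right) + 189308 = \left(-132275 + \left(-8\right)^{2}\right) + 189308 = \left(-132275 + 64\right) + 189308 = -132211 + 189308 = 57097$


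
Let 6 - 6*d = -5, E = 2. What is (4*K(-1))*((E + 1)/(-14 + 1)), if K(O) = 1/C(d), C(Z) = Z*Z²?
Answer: -2592/17303 ≈ -0.14980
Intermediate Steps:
d = 11/6 (d = 1 - ⅙*(-5) = 1 + ⅚ = 11/6 ≈ 1.8333)
C(Z) = Z³
K(O) = 216/1331 (K(O) = 1/((11/6)³) = 1/(1331/216) = 216/1331)
(4*K(-1))*((E + 1)/(-14 + 1)) = (4*(216/1331))*((2 + 1)/(-14 + 1)) = 864*(3/(-13))/1331 = 864*(3*(-1/13))/1331 = (864/1331)*(-3/13) = -2592/17303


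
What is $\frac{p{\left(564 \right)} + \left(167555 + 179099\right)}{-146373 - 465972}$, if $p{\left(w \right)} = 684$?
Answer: $- \frac{347338}{612345} \approx -0.56723$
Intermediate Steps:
$\frac{p{\left(564 \right)} + \left(167555 + 179099\right)}{-146373 - 465972} = \frac{684 + \left(167555 + 179099\right)}{-146373 - 465972} = \frac{684 + 346654}{-612345} = 347338 \left(- \frac{1}{612345}\right) = - \frac{347338}{612345}$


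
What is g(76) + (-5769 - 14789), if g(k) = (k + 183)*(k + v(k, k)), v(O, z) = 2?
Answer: -356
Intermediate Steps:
g(k) = (2 + k)*(183 + k) (g(k) = (k + 183)*(k + 2) = (183 + k)*(2 + k) = (2 + k)*(183 + k))
g(76) + (-5769 - 14789) = (366 + 76² + 185*76) + (-5769 - 14789) = (366 + 5776 + 14060) - 20558 = 20202 - 20558 = -356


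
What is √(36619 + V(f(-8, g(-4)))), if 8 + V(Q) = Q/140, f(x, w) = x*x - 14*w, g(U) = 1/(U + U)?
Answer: 3*√79731645/140 ≈ 191.34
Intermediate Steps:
g(U) = 1/(2*U)
f(x, w) = x² - 14*w
V(Q) = -8 + Q/140
√(36619 + V(f(-8, g(-4)))) = √(36619 + (-8 + ((-8)² - 7/(-4))/140)) = √(36619 + (-8 + (64 - 7*(-1)/4)/140)) = √(36619 + (-8 + (64 - 14*(-⅛))/140)) = √(36619 + (-8 + (64 + 7/4)/140)) = √(36619 + (-8 + (1/140)*(263/4))) = √(36619 + (-8 + 263/560)) = √(36619 - 4217/560) = √(20502423/560) = 3*√79731645/140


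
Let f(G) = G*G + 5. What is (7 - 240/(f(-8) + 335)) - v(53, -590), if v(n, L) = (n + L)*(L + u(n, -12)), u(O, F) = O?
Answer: -29124622/101 ≈ -2.8836e+5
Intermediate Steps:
f(G) = 5 + G² (f(G) = G² + 5 = 5 + G²)
v(n, L) = (L + n)² (v(n, L) = (n + L)*(L + n) = (L + n)*(L + n) = (L + n)²)
(7 - 240/(f(-8) + 335)) - v(53, -590) = (7 - 240/((5 + (-8)²) + 335)) - ((-590)² + 53² + 2*(-590)*53) = (7 - 240/((5 + 64) + 335)) - (348100 + 2809 - 62540) = (7 - 240/(69 + 335)) - 1*288369 = (7 - 240/404) - 288369 = (7 - 240*1/404) - 288369 = (7 - 60/101) - 288369 = 647/101 - 288369 = -29124622/101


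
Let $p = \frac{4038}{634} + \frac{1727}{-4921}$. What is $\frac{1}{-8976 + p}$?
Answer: $- \frac{1559957}{13992785992} \approx -0.00011148$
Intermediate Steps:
$p = \frac{9388040}{1559957}$ ($p = 4038 \cdot \frac{1}{634} + 1727 \left(- \frac{1}{4921}\right) = \frac{2019}{317} - \frac{1727}{4921} = \frac{9388040}{1559957} \approx 6.0181$)
$\frac{1}{-8976 + p} = \frac{1}{-8976 + \frac{9388040}{1559957}} = \frac{1}{- \frac{13992785992}{1559957}} = - \frac{1559957}{13992785992}$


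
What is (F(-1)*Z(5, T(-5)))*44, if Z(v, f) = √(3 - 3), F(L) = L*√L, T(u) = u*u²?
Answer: 0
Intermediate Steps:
T(u) = u³
F(L) = L^(3/2)
Z(v, f) = 0 (Z(v, f) = √0 = 0)
(F(-1)*Z(5, T(-5)))*44 = ((-1)^(3/2)*0)*44 = (-I*0)*44 = 0*44 = 0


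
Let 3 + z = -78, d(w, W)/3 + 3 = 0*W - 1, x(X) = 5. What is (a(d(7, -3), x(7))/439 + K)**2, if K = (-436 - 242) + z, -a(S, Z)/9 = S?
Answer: 110950946649/192721 ≈ 5.7571e+5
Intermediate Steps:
d(w, W) = -12 (d(w, W) = -9 + 3*(0*W - 1) = -9 + 3*(0 - 1) = -9 + 3*(-1) = -9 - 3 = -12)
a(S, Z) = -9*S
z = -81 (z = -3 - 78 = -81)
K = -759 (K = (-436 - 242) - 81 = -678 - 81 = -759)
(a(d(7, -3), x(7))/439 + K)**2 = (-9*(-12)/439 - 759)**2 = (108*(1/439) - 759)**2 = (108/439 - 759)**2 = (-333093/439)**2 = 110950946649/192721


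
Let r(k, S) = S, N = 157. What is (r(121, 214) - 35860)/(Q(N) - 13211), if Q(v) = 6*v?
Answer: 35646/12269 ≈ 2.9054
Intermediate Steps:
(r(121, 214) - 35860)/(Q(N) - 13211) = (214 - 35860)/(6*157 - 13211) = -35646/(942 - 13211) = -35646/(-12269) = -35646*(-1/12269) = 35646/12269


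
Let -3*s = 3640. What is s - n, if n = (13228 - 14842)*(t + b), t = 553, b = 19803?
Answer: 98560112/3 ≈ 3.2853e+7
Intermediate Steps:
s = -3640/3 (s = -⅓*3640 = -3640/3 ≈ -1213.3)
n = -32854584 (n = (13228 - 14842)*(553 + 19803) = -1614*20356 = -32854584)
s - n = -3640/3 - 1*(-32854584) = -3640/3 + 32854584 = 98560112/3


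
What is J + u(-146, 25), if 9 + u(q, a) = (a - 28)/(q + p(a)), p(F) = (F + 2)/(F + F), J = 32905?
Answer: 239252758/7273 ≈ 32896.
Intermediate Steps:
p(F) = (2 + F)/(2*F) (p(F) = (2 + F)/((2*F)) = (2 + F)*(1/(2*F)) = (2 + F)/(2*F))
u(q, a) = -9 + (-28 + a)/(q + (2 + a)/(2*a)) (u(q, a) = -9 + (a - 28)/(q + (2 + a)/(2*a)) = -9 + (-28 + a)/(q + (2 + a)/(2*a)))
J + u(-146, 25) = 32905 + (-18 - 65*25 + 2*25**2 - 18*25*(-146))/(2 + 25 + 2*25*(-146)) = 32905 + (-18 - 1625 + 2*625 + 65700)/(2 + 25 - 7300) = 32905 + (-18 - 1625 + 1250 + 65700)/(-7273) = 32905 - 1/7273*65307 = 32905 - 65307/7273 = 239252758/7273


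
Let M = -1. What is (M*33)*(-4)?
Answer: 132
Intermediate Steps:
(M*33)*(-4) = -1*33*(-4) = -33*(-4) = 132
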